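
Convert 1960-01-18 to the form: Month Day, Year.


ISO 1960-01-18 parses as year=1960, month=01, day=18
Month 1 -> January

January 18, 1960


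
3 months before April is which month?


April is month 4
4 - 3 = 1

January


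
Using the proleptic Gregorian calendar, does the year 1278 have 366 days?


Gregorian leap year rule: divisible by 4, but not by 100, unless also by 400.
1278 is not divisible by 4 -> not a leap year

No


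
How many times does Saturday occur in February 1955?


February 1955 has 28 days
Anchor: Jan 1, 1955. With p = 1955 - 1 = 1954: (p + p//4 - p//100 + p//400) mod 7 = (1954 + 488 - 19 + 4) mod 7 = 2427 mod 7 = 5 -> Saturday (Mon=0 ... Sun=6)
Days before February (Jan): 31; February 1 index = (5 + 31) mod 7 = 1 -> Tuesday
First Saturday is February 5
Saturdays: 5, 12, 19, 26

4 Saturdays


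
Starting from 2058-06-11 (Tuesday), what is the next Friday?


Current: Tuesday
Target: Friday
Days ahead: 3

Next Friday: 2058-06-14


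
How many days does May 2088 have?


May 2088

31 days


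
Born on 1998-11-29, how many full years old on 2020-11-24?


Birth: 1998-11-29
Reference: 2020-11-24
Year difference: 2020 - 1998 = 22
Birthday not yet reached in 2020, subtract 1

21 years old


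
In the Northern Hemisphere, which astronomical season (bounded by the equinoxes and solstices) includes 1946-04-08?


Date: April 8
Astronomical Spring (approx.; exact equinox/solstice day varies by year): March 20 to June 20
April 8 falls within the Spring window

Spring


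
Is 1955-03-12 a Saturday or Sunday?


Anchor: Jan 1, 1955. With p = 1955 - 1 = 1954: (p + p//4 - p//100 + p//400) mod 7 = (1954 + 488 - 19 + 4) mod 7 = 2427 mod 7 = 5 -> Saturday (Mon=0 ... Sun=6)
Day of year: 71; offset = 70
Weekday index = (5 + 70) mod 7 = 5 -> Saturday
Weekend days: Saturday, Sunday

Yes


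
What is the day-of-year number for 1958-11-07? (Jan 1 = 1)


Date: November 7, 1958
Days in months 1 through 10: 304
Plus 7 days in November

Day of year: 311


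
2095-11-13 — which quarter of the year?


Month: November (month 11)
Q1: Jan-Mar, Q2: Apr-Jun, Q3: Jul-Sep, Q4: Oct-Dec

Q4


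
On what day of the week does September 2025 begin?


Target: September 1, 2025
Anchor: Jan 1, 2025. With p = 2025 - 1 = 2024: (p + p//4 - p//100 + p//400) mod 7 = (2024 + 506 - 20 + 5) mod 7 = 2515 mod 7 = 2 -> Wednesday (Mon=0 ... Sun=6)
Days before September (Jan-Aug): 243 days
Weekday index = (2 + 243) mod 7 = 0

Monday


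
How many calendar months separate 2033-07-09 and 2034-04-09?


From July 2033 to April 2034
1 year * 12 = 12 months, minus 3 months = 9

9 months


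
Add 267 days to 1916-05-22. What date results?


Start: 1916-05-22, add 267 days
May 1916 has 31 days: 31 - 22 = 9 days to May 31 -> 258 left
June 1916 has 30 days -> 228 left
July 1916 has 31 days -> 197 left
August 1916 has 31 days -> 166 left
September 1916 has 30 days -> 136 left
October 1916 has 31 days -> 105 left
November 1916 has 30 days -> 75 left
December 1916 has 31 days -> 44 left
January 1917 has 31 days -> 13 left
February 1917: 13 <= 28 -> lands on February 13

Result: 1917-02-13


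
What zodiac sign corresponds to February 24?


Date: February 24
Conventional tropical zodiac dates: Pisces from February 19 onward; Aries starts March 21
February 24 falls within the Pisces range

Pisces


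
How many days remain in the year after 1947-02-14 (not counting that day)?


Day of year: 45 of 365
Remaining = 365 - 45

320 days


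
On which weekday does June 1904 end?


June 1904 has 30 days
Anchor: Jan 1, 1904. With p = 1904 - 1 = 1903: (p + p//4 - p//100 + p//400) mod 7 = (1903 + 475 - 19 + 4) mod 7 = 2363 mod 7 = 4 -> Friday (Mon=0 ... Sun=6)
Days before June (Jan-May): 152; June 1 index = (4 + 152) mod 7 = 2 -> Wednesday
Last day offset: 30 - 1 = 29 days
Weekday index = (2 + 29) mod 7 = 3

Thursday, June 30


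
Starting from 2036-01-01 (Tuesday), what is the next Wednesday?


Current: Tuesday
Target: Wednesday
Days ahead: 1

Next Wednesday: 2036-01-02


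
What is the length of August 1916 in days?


August 1916

31 days


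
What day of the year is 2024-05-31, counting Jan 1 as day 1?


Date: May 31, 2024
Days in months 1 through 4: 121
Plus 31 days in May

Day of year: 152


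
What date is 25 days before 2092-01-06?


Start: 2092-01-06, subtract 25 days
Back 6 days from January 6 reaches December 31, 2091 -> 19 left
December 2091: 31 - 19 = 12 -> lands on December 12

Result: 2091-12-12


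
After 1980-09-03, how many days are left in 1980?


Day of year: 247 of 366
Remaining = 366 - 247

119 days


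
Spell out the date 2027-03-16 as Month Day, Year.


ISO 2027-03-16 parses as year=2027, month=03, day=16
Month 3 -> March

March 16, 2027


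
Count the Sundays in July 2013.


July 2013 has 31 days
Anchor: Jan 1, 2013. With p = 2013 - 1 = 2012: (p + p//4 - p//100 + p//400) mod 7 = (2012 + 503 - 20 + 5) mod 7 = 2500 mod 7 = 1 -> Tuesday (Mon=0 ... Sun=6)
Days before July (Jan-Jun): 181; July 1 index = (1 + 181) mod 7 = 0 -> Monday
First Sunday is July 7
Sundays: 7, 14, 21, 28

4 Sundays


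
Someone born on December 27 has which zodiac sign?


Date: December 27
Conventional tropical zodiac dates: Capricorn from December 22 onward; Aquarius starts January 20
December 27 falls within the Capricorn range

Capricorn


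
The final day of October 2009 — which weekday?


October 2009 has 31 days
Anchor: Jan 1, 2009. With p = 2009 - 1 = 2008: (p + p//4 - p//100 + p//400) mod 7 = (2008 + 502 - 20 + 5) mod 7 = 2495 mod 7 = 3 -> Thursday (Mon=0 ... Sun=6)
Days before October (Jan-Sep): 273; October 1 index = (3 + 273) mod 7 = 3 -> Thursday
Last day offset: 31 - 1 = 30 days
Weekday index = (3 + 30) mod 7 = 5

Saturday, October 31


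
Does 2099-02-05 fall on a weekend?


Anchor: Jan 1, 2099. With p = 2099 - 1 = 2098: (p + p//4 - p//100 + p//400) mod 7 = (2098 + 524 - 20 + 5) mod 7 = 2607 mod 7 = 3 -> Thursday (Mon=0 ... Sun=6)
Day of year: 36; offset = 35
Weekday index = (3 + 35) mod 7 = 3 -> Thursday
Weekend days: Saturday, Sunday

No


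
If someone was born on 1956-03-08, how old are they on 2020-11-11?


Birth: 1956-03-08
Reference: 2020-11-11
Year difference: 2020 - 1956 = 64

64 years old


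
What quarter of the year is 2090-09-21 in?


Month: September (month 9)
Q1: Jan-Mar, Q2: Apr-Jun, Q3: Jul-Sep, Q4: Oct-Dec

Q3


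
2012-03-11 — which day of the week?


Date: March 11, 2012
Anchor: Jan 1, 2012. With p = 2012 - 1 = 2011: (p + p//4 - p//100 + p//400) mod 7 = (2011 + 502 - 20 + 5) mod 7 = 2498 mod 7 = 6 -> Sunday (Mon=0 ... Sun=6)
Days before March (Jan-Feb): 60; offset = 60 + 11 - 1 = 70
Weekday index = (6 + 70) mod 7 = 6

Day of the week: Sunday


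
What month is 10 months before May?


May is month 5
5 - 10 = -5; wrap: -5 + 12 = 7

July


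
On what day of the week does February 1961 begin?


Target: February 1, 1961
Anchor: Jan 1, 1961. With p = 1961 - 1 = 1960: (p + p//4 - p//100 + p//400) mod 7 = (1960 + 490 - 19 + 4) mod 7 = 2435 mod 7 = 6 -> Sunday (Mon=0 ... Sun=6)
Days before February (Jan): 31 days
Weekday index = (6 + 31) mod 7 = 2

Wednesday


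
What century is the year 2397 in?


Century = (year - 1) // 100 + 1
= (2397 - 1) // 100 + 1
= 2396 // 100 + 1
= 23 + 1

24th century


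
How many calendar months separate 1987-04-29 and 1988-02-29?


From April 1987 to February 1988
1 year * 12 = 12 months, minus 2 months = 10

10 months


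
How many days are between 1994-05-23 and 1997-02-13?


From 1994-05-23 to 1997-02-13
1994-05-23: days before May = 31 + 28 + 31 + 30 = 120 (1994 is not a leap year); day of year = 120 + 23 = 143
1997-02-13: days before February = 31; day of year = 31 + 13 = 44
Rest of 1994: 365 - 143 = 222
Full years 1995 (365), 1996 (366): 731
Total = 222 + 731 + 44 = 997

997 days


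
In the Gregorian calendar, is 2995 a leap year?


Gregorian leap year rule: divisible by 4, but not by 100, unless also by 400.
2995 is not divisible by 4 -> not a leap year

No


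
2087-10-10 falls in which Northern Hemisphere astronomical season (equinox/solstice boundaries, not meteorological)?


Date: October 10
Astronomical Autumn (approx.; exact equinox/solstice day varies by year): September 22 to December 20
October 10 falls within the Autumn window

Autumn


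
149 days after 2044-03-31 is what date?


Start: 2044-03-31, add 149 days
March 31 is the last day of March 2044 -> 149 left
April 2044 has 30 days -> 119 left
May 2044 has 31 days -> 88 left
June 2044 has 30 days -> 58 left
July 2044 has 31 days -> 27 left
August 2044: 27 <= 31 -> lands on August 27

Result: 2044-08-27


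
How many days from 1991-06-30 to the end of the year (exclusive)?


Day of year: 181 of 365
Remaining = 365 - 181

184 days


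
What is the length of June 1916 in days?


June 1916

30 days


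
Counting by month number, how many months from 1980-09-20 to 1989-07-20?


From September 1980 to July 1989
9 years * 12 = 108 months, minus 2 months = 106

106 months


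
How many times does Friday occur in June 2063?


June 2063 has 30 days
Anchor: Jan 1, 2063. With p = 2063 - 1 = 2062: (p + p//4 - p//100 + p//400) mod 7 = (2062 + 515 - 20 + 5) mod 7 = 2562 mod 7 = 0 -> Monday (Mon=0 ... Sun=6)
Days before June (Jan-May): 151; June 1 index = (0 + 151) mod 7 = 4 -> Friday
First Friday is June 1
Fridays: 1, 8, 15, 22, 29

5 Fridays


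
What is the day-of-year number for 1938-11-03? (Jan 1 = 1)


Date: November 3, 1938
Days in months 1 through 10: 304
Plus 3 days in November

Day of year: 307


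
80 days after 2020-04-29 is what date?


Start: 2020-04-29, add 80 days
April 2020 has 30 days: 30 - 29 = 1 day to April 30 -> 79 left
May 2020 has 31 days -> 48 left
June 2020 has 30 days -> 18 left
July 2020: 18 <= 31 -> lands on July 18

Result: 2020-07-18


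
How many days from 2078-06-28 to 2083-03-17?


From 2078-06-28 to 2083-03-17
2078-06-28: days before June = 31 + 28 + 31 + 30 + 31 = 151 (2078 is not a leap year); day of year = 151 + 28 = 179
2083-03-17: days before March = 31 + 28 = 59 (2083 is not a leap year); day of year = 59 + 17 = 76
Rest of 2078: 365 - 179 = 186
Full years 2079 (365), 2080 (366), 2081 (365), 2082 (365): 1461
Total = 186 + 1461 + 76 = 1723

1723 days


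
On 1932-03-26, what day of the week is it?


Date: March 26, 1932
Anchor: Jan 1, 1932. With p = 1932 - 1 = 1931: (p + p//4 - p//100 + p//400) mod 7 = (1931 + 482 - 19 + 4) mod 7 = 2398 mod 7 = 4 -> Friday (Mon=0 ... Sun=6)
Days before March (Jan-Feb): 60; offset = 60 + 26 - 1 = 85
Weekday index = (4 + 85) mod 7 = 5

Day of the week: Saturday


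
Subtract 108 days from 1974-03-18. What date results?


Start: 1974-03-18, subtract 108 days
Back 18 days from March 18 reaches February 28, 1974 -> 90 left
February 1974 has 28 days -> back to January 31, 1974 -> 62 left
January 1974 has 31 days -> back to December 31, 1973 -> 31 left
December 1973 has 31 days -> back to November 30, 1973 -> 0 left
November 1973: 30 - 0 = 30 -> lands on November 30

Result: 1973-11-30


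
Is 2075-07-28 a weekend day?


Anchor: Jan 1, 2075. With p = 2075 - 1 = 2074: (p + p//4 - p//100 + p//400) mod 7 = (2074 + 518 - 20 + 5) mod 7 = 2577 mod 7 = 1 -> Tuesday (Mon=0 ... Sun=6)
Day of year: 209; offset = 208
Weekday index = (1 + 208) mod 7 = 6 -> Sunday
Weekend days: Saturday, Sunday

Yes


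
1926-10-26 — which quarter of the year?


Month: October (month 10)
Q1: Jan-Mar, Q2: Apr-Jun, Q3: Jul-Sep, Q4: Oct-Dec

Q4


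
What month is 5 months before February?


February is month 2
2 - 5 = -3; wrap: -3 + 12 = 9

September


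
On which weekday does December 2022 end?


December 2022 has 31 days
Anchor: Jan 1, 2022. With p = 2022 - 1 = 2021: (p + p//4 - p//100 + p//400) mod 7 = (2021 + 505 - 20 + 5) mod 7 = 2511 mod 7 = 5 -> Saturday (Mon=0 ... Sun=6)
Days before December (Jan-Nov): 334; December 1 index = (5 + 334) mod 7 = 3 -> Thursday
Last day offset: 31 - 1 = 30 days
Weekday index = (3 + 30) mod 7 = 5

Saturday, December 31


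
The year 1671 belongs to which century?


Century = (year - 1) // 100 + 1
= (1671 - 1) // 100 + 1
= 1670 // 100 + 1
= 16 + 1

17th century


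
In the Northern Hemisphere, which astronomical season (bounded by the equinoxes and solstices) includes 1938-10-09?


Date: October 9
Astronomical Autumn (approx.; exact equinox/solstice day varies by year): September 22 to December 20
October 9 falls within the Autumn window

Autumn


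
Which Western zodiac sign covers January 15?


Date: January 15
Conventional tropical zodiac dates: Capricorn from December 22 onward; Aquarius starts January 20
January 15 falls within the Capricorn range

Capricorn


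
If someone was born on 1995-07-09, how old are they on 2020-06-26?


Birth: 1995-07-09
Reference: 2020-06-26
Year difference: 2020 - 1995 = 25
Birthday not yet reached in 2020, subtract 1

24 years old


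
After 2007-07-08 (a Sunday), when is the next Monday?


Current: Sunday
Target: Monday
Days ahead: 1

Next Monday: 2007-07-09


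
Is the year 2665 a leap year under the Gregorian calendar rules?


Gregorian leap year rule: divisible by 4, but not by 100, unless also by 400.
2665 is not divisible by 4 -> not a leap year

No


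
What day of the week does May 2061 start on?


Target: May 1, 2061
Anchor: Jan 1, 2061. With p = 2061 - 1 = 2060: (p + p//4 - p//100 + p//400) mod 7 = (2060 + 515 - 20 + 5) mod 7 = 2560 mod 7 = 5 -> Saturday (Mon=0 ... Sun=6)
Days before May (Jan-Apr): 120 days
Weekday index = (5 + 120) mod 7 = 6

Sunday


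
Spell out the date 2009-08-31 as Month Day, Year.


ISO 2009-08-31 parses as year=2009, month=08, day=31
Month 8 -> August

August 31, 2009


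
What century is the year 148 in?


Century = (year - 1) // 100 + 1
= (148 - 1) // 100 + 1
= 147 // 100 + 1
= 1 + 1

2nd century


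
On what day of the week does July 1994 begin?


Target: July 1, 1994
Anchor: Jan 1, 1994. With p = 1994 - 1 = 1993: (p + p//4 - p//100 + p//400) mod 7 = (1993 + 498 - 19 + 4) mod 7 = 2476 mod 7 = 5 -> Saturday (Mon=0 ... Sun=6)
Days before July (Jan-Jun): 181 days
Weekday index = (5 + 181) mod 7 = 4

Friday


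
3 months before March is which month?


March is month 3
3 - 3 = 0; wrap: 0 + 12 = 12

December


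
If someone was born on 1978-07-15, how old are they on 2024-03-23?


Birth: 1978-07-15
Reference: 2024-03-23
Year difference: 2024 - 1978 = 46
Birthday not yet reached in 2024, subtract 1

45 years old


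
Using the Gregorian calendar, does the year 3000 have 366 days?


Gregorian leap year rule: divisible by 4, but not by 100, unless also by 400.
3000 is divisible by 100 but not 400 -> not a leap year

No


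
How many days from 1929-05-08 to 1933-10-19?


From 1929-05-08 to 1933-10-19
1929-05-08: days before May = 31 + 28 + 31 + 30 = 120 (1929 is not a leap year); day of year = 120 + 8 = 128
1933-10-19: days before October = 31 + 28 + 31 + 30 + 31 + 30 + 31 + 31 + 30 = 273 (1933 is not a leap year); day of year = 273 + 19 = 292
Rest of 1929: 365 - 128 = 237
Full years 1930 (365), 1931 (365), 1932 (366): 1096
Total = 237 + 1096 + 292 = 1625

1625 days


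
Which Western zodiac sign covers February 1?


Date: February 1
Conventional tropical zodiac dates: Aquarius from January 20 onward; Pisces starts February 19
February 1 falls within the Aquarius range

Aquarius


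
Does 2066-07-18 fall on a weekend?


Anchor: Jan 1, 2066. With p = 2066 - 1 = 2065: (p + p//4 - p//100 + p//400) mod 7 = (2065 + 516 - 20 + 5) mod 7 = 2566 mod 7 = 4 -> Friday (Mon=0 ... Sun=6)
Day of year: 199; offset = 198
Weekday index = (4 + 198) mod 7 = 6 -> Sunday
Weekend days: Saturday, Sunday

Yes


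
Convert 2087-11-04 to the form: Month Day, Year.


ISO 2087-11-04 parses as year=2087, month=11, day=04
Month 11 -> November

November 4, 2087


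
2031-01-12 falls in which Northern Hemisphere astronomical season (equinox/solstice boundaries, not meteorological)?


Date: January 12
Astronomical Winter (approx.; exact equinox/solstice day varies by year): December 21 to March 19
January 12 falls within the Winter window

Winter


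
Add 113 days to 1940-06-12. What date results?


Start: 1940-06-12, add 113 days
June 1940 has 30 days: 30 - 12 = 18 days to June 30 -> 95 left
July 1940 has 31 days -> 64 left
August 1940 has 31 days -> 33 left
September 1940 has 30 days -> 3 left
October 1940: 3 <= 31 -> lands on October 3

Result: 1940-10-03


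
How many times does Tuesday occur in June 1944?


June 1944 has 30 days
Anchor: Jan 1, 1944. With p = 1944 - 1 = 1943: (p + p//4 - p//100 + p//400) mod 7 = (1943 + 485 - 19 + 4) mod 7 = 2413 mod 7 = 5 -> Saturday (Mon=0 ... Sun=6)
Days before June (Jan-May): 152; June 1 index = (5 + 152) mod 7 = 3 -> Thursday
First Tuesday is June 6
Tuesdays: 6, 13, 20, 27

4 Tuesdays


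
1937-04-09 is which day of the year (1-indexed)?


Date: April 9, 1937
Days in months 1 through 3: 90
Plus 9 days in April

Day of year: 99


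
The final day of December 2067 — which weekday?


December 2067 has 31 days
Anchor: Jan 1, 2067. With p = 2067 - 1 = 2066: (p + p//4 - p//100 + p//400) mod 7 = (2066 + 516 - 20 + 5) mod 7 = 2567 mod 7 = 5 -> Saturday (Mon=0 ... Sun=6)
Days before December (Jan-Nov): 334; December 1 index = (5 + 334) mod 7 = 3 -> Thursday
Last day offset: 31 - 1 = 30 days
Weekday index = (3 + 30) mod 7 = 5

Saturday, December 31


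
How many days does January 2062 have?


January 2062

31 days


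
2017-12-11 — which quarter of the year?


Month: December (month 12)
Q1: Jan-Mar, Q2: Apr-Jun, Q3: Jul-Sep, Q4: Oct-Dec

Q4


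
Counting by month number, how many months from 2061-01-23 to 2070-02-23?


From January 2061 to February 2070
9 years * 12 = 108 months, plus 1 month = 109

109 months


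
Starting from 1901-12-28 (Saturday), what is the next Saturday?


Current: Saturday
Target: Saturday
Days ahead: 7

Next Saturday: 1902-01-04


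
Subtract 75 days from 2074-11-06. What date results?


Start: 2074-11-06, subtract 75 days
Back 6 days from November 6 reaches October 31, 2074 -> 69 left
October 2074 has 31 days -> back to September 30, 2074 -> 38 left
September 2074 has 30 days -> back to August 31, 2074 -> 8 left
August 2074: 31 - 8 = 23 -> lands on August 23

Result: 2074-08-23


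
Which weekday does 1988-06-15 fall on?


Date: June 15, 1988
Anchor: Jan 1, 1988. With p = 1988 - 1 = 1987: (p + p//4 - p//100 + p//400) mod 7 = (1987 + 496 - 19 + 4) mod 7 = 2468 mod 7 = 4 -> Friday (Mon=0 ... Sun=6)
Days before June (Jan-May): 152; offset = 152 + 15 - 1 = 166
Weekday index = (4 + 166) mod 7 = 2

Day of the week: Wednesday


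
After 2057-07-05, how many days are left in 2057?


Day of year: 186 of 365
Remaining = 365 - 186

179 days


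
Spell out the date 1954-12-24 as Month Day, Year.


ISO 1954-12-24 parses as year=1954, month=12, day=24
Month 12 -> December

December 24, 1954


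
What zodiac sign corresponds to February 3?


Date: February 3
Conventional tropical zodiac dates: Aquarius from January 20 onward; Pisces starts February 19
February 3 falls within the Aquarius range

Aquarius


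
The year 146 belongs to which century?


Century = (year - 1) // 100 + 1
= (146 - 1) // 100 + 1
= 145 // 100 + 1
= 1 + 1

2nd century


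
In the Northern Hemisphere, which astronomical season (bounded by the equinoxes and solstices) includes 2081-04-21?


Date: April 21
Astronomical Spring (approx.; exact equinox/solstice day varies by year): March 20 to June 20
April 21 falls within the Spring window

Spring


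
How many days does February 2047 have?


February 2047 (leap year: no)

28 days


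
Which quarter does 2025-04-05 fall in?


Month: April (month 4)
Q1: Jan-Mar, Q2: Apr-Jun, Q3: Jul-Sep, Q4: Oct-Dec

Q2


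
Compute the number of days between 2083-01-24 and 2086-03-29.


From 2083-01-24 to 2086-03-29
2083-01-24: day of year = 24
2086-03-29: days before March = 31 + 28 = 59 (2086 is not a leap year); day of year = 59 + 29 = 88
Rest of 2083: 365 - 24 = 341
Full years 2084 (366), 2085 (365): 731
Total = 341 + 731 + 88 = 1160

1160 days


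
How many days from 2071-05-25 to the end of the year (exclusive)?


Day of year: 145 of 365
Remaining = 365 - 145

220 days


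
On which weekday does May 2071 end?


May 2071 has 31 days
Anchor: Jan 1, 2071. With p = 2071 - 1 = 2070: (p + p//4 - p//100 + p//400) mod 7 = (2070 + 517 - 20 + 5) mod 7 = 2572 mod 7 = 3 -> Thursday (Mon=0 ... Sun=6)
Days before May (Jan-Apr): 120; May 1 index = (3 + 120) mod 7 = 4 -> Friday
Last day offset: 31 - 1 = 30 days
Weekday index = (4 + 30) mod 7 = 6

Sunday, May 31


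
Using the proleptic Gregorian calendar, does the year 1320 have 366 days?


Gregorian leap year rule: divisible by 4, but not by 100, unless also by 400.
1320 is divisible by 4 but not 100 -> leap year

Yes


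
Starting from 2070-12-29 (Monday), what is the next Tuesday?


Current: Monday
Target: Tuesday
Days ahead: 1

Next Tuesday: 2070-12-30


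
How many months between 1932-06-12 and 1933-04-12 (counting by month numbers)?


From June 1932 to April 1933
1 year * 12 = 12 months, minus 2 months = 10

10 months


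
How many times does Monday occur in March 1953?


March 1953 has 31 days
Anchor: Jan 1, 1953. With p = 1953 - 1 = 1952: (p + p//4 - p//100 + p//400) mod 7 = (1952 + 488 - 19 + 4) mod 7 = 2425 mod 7 = 3 -> Thursday (Mon=0 ... Sun=6)
Days before March (Jan-Feb): 59; March 1 index = (3 + 59) mod 7 = 6 -> Sunday
First Monday is March 2
Mondays: 2, 9, 16, 23, 30

5 Mondays


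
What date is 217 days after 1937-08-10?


Start: 1937-08-10, add 217 days
August 1937 has 31 days: 31 - 10 = 21 days to August 31 -> 196 left
September 1937 has 30 days -> 166 left
October 1937 has 31 days -> 135 left
November 1937 has 30 days -> 105 left
December 1937 has 31 days -> 74 left
January 1938 has 31 days -> 43 left
February 1938 has 28 days -> 15 left
March 1938: 15 <= 31 -> lands on March 15

Result: 1938-03-15


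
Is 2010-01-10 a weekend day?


Anchor: Jan 1, 2010. With p = 2010 - 1 = 2009: (p + p//4 - p//100 + p//400) mod 7 = (2009 + 502 - 20 + 5) mod 7 = 2496 mod 7 = 4 -> Friday (Mon=0 ... Sun=6)
Day of year: 10; offset = 9
Weekday index = (4 + 9) mod 7 = 6 -> Sunday
Weekend days: Saturday, Sunday

Yes


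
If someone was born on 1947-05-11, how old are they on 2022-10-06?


Birth: 1947-05-11
Reference: 2022-10-06
Year difference: 2022 - 1947 = 75

75 years old


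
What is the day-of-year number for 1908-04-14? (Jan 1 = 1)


Date: April 14, 1908
Days in months 1 through 3: 91
Plus 14 days in April

Day of year: 105


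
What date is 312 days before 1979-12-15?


Start: 1979-12-15, subtract 312 days
Back 15 days from December 15 reaches November 30, 1979 -> 297 left
November 1979 has 30 days -> back to October 31, 1979 -> 267 left
October 1979 has 31 days -> back to September 30, 1979 -> 236 left
September 1979 has 30 days -> back to August 31, 1979 -> 206 left
August 1979 has 31 days -> back to July 31, 1979 -> 175 left
July 1979 has 31 days -> back to June 30, 1979 -> 144 left
June 1979 has 30 days -> back to May 31, 1979 -> 114 left
May 1979 has 31 days -> back to April 30, 1979 -> 83 left
April 1979 has 30 days -> back to March 31, 1979 -> 53 left
March 1979 has 31 days -> back to February 28, 1979 -> 22 left
February 1979: 28 - 22 = 6 -> lands on February 6

Result: 1979-02-06


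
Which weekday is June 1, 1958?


Target: June 1, 1958
Anchor: Jan 1, 1958. With p = 1958 - 1 = 1957: (p + p//4 - p//100 + p//400) mod 7 = (1957 + 489 - 19 + 4) mod 7 = 2431 mod 7 = 2 -> Wednesday (Mon=0 ... Sun=6)
Days before June (Jan-May): 151 days
Weekday index = (2 + 151) mod 7 = 6

Sunday


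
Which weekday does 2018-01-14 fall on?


Date: January 14, 2018
Anchor: Jan 1, 2018. With p = 2018 - 1 = 2017: (p + p//4 - p//100 + p//400) mod 7 = (2017 + 504 - 20 + 5) mod 7 = 2506 mod 7 = 0 -> Monday (Mon=0 ... Sun=6)
Days into year = 14 - 1 = 13
Weekday index = (0 + 13) mod 7 = 6

Day of the week: Sunday


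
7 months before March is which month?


March is month 3
3 - 7 = -4; wrap: -4 + 12 = 8

August


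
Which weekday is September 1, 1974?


Target: September 1, 1974
Anchor: Jan 1, 1974. With p = 1974 - 1 = 1973: (p + p//4 - p//100 + p//400) mod 7 = (1973 + 493 - 19 + 4) mod 7 = 2451 mod 7 = 1 -> Tuesday (Mon=0 ... Sun=6)
Days before September (Jan-Aug): 243 days
Weekday index = (1 + 243) mod 7 = 6

Sunday


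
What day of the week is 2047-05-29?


Date: May 29, 2047
Anchor: Jan 1, 2047. With p = 2047 - 1 = 2046: (p + p//4 - p//100 + p//400) mod 7 = (2046 + 511 - 20 + 5) mod 7 = 2542 mod 7 = 1 -> Tuesday (Mon=0 ... Sun=6)
Days before May (Jan-Apr): 120; offset = 120 + 29 - 1 = 148
Weekday index = (1 + 148) mod 7 = 2

Day of the week: Wednesday


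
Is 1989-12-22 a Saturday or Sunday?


Anchor: Jan 1, 1989. With p = 1989 - 1 = 1988: (p + p//4 - p//100 + p//400) mod 7 = (1988 + 497 - 19 + 4) mod 7 = 2470 mod 7 = 6 -> Sunday (Mon=0 ... Sun=6)
Day of year: 356; offset = 355
Weekday index = (6 + 355) mod 7 = 4 -> Friday
Weekend days: Saturday, Sunday

No


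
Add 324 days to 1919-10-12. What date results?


Start: 1919-10-12, add 324 days
October 1919 has 31 days: 31 - 12 = 19 days to October 31 -> 305 left
November 1919 has 30 days -> 275 left
December 1919 has 31 days -> 244 left
January 1920 has 31 days -> 213 left
February 1920 has 29 days -> 184 left
March 1920 has 31 days -> 153 left
April 1920 has 30 days -> 123 left
May 1920 has 31 days -> 92 left
June 1920 has 30 days -> 62 left
July 1920 has 31 days -> 31 left
August 1920: 31 <= 31 -> lands on August 31

Result: 1920-08-31


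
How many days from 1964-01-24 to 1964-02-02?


From 1964-01-24 to 1964-02-02
1964-01-24: day of year = 24
1964-02-02: days before February = 31; day of year = 31 + 2 = 33
Same year: 33 - 24 = 9

9 days


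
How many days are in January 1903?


January 1903

31 days


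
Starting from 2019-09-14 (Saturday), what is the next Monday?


Current: Saturday
Target: Monday
Days ahead: 2

Next Monday: 2019-09-16


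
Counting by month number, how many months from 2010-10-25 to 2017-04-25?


From October 2010 to April 2017
7 years * 12 = 84 months, minus 6 months = 78

78 months


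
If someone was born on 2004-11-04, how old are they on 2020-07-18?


Birth: 2004-11-04
Reference: 2020-07-18
Year difference: 2020 - 2004 = 16
Birthday not yet reached in 2020, subtract 1

15 years old


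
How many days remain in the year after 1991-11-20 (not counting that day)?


Day of year: 324 of 365
Remaining = 365 - 324

41 days


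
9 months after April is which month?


April is month 4
4 + 9 = 13; wrap: 13 - 12 = 1

January


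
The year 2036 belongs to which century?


Century = (year - 1) // 100 + 1
= (2036 - 1) // 100 + 1
= 2035 // 100 + 1
= 20 + 1

21st century


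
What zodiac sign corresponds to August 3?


Date: August 3
Conventional tropical zodiac dates: Leo from July 23 onward; Virgo starts August 23
August 3 falls within the Leo range

Leo


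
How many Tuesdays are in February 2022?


February 2022 has 28 days
Anchor: Jan 1, 2022. With p = 2022 - 1 = 2021: (p + p//4 - p//100 + p//400) mod 7 = (2021 + 505 - 20 + 5) mod 7 = 2511 mod 7 = 5 -> Saturday (Mon=0 ... Sun=6)
Days before February (Jan): 31; February 1 index = (5 + 31) mod 7 = 1 -> Tuesday
First Tuesday is February 1
Tuesdays: 1, 8, 15, 22

4 Tuesdays


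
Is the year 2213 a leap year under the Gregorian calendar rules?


Gregorian leap year rule: divisible by 4, but not by 100, unless also by 400.
2213 is not divisible by 4 -> not a leap year

No


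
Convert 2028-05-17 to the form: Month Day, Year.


ISO 2028-05-17 parses as year=2028, month=05, day=17
Month 5 -> May

May 17, 2028


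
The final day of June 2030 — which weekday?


June 2030 has 30 days
Anchor: Jan 1, 2030. With p = 2030 - 1 = 2029: (p + p//4 - p//100 + p//400) mod 7 = (2029 + 507 - 20 + 5) mod 7 = 2521 mod 7 = 1 -> Tuesday (Mon=0 ... Sun=6)
Days before June (Jan-May): 151; June 1 index = (1 + 151) mod 7 = 5 -> Saturday
Last day offset: 30 - 1 = 29 days
Weekday index = (5 + 29) mod 7 = 6

Sunday, June 30


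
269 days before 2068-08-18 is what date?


Start: 2068-08-18, subtract 269 days
Back 18 days from August 18 reaches July 31, 2068 -> 251 left
July 2068 has 31 days -> back to June 30, 2068 -> 220 left
June 2068 has 30 days -> back to May 31, 2068 -> 190 left
May 2068 has 31 days -> back to April 30, 2068 -> 159 left
April 2068 has 30 days -> back to March 31, 2068 -> 129 left
March 2068 has 31 days -> back to February 29, 2068 -> 98 left
February 2068 has 29 days -> back to January 31, 2068 -> 69 left
January 2068 has 31 days -> back to December 31, 2067 -> 38 left
December 2067 has 31 days -> back to November 30, 2067 -> 7 left
November 2067: 30 - 7 = 23 -> lands on November 23

Result: 2067-11-23


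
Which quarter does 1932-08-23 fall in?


Month: August (month 8)
Q1: Jan-Mar, Q2: Apr-Jun, Q3: Jul-Sep, Q4: Oct-Dec

Q3


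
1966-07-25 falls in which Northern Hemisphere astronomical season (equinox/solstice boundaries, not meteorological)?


Date: July 25
Astronomical Summer (approx.; exact equinox/solstice day varies by year): June 21 to September 21
July 25 falls within the Summer window

Summer


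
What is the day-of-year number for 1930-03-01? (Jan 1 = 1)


Date: March 1, 1930
Days in months 1 through 2: 59
Plus 1 days in March

Day of year: 60


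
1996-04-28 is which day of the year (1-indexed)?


Date: April 28, 1996
Days in months 1 through 3: 91
Plus 28 days in April

Day of year: 119


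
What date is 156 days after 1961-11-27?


Start: 1961-11-27, add 156 days
November 1961 has 30 days: 30 - 27 = 3 days to November 30 -> 153 left
December 1961 has 31 days -> 122 left
January 1962 has 31 days -> 91 left
February 1962 has 28 days -> 63 left
March 1962 has 31 days -> 32 left
April 1962 has 30 days -> 2 left
May 1962: 2 <= 31 -> lands on May 2

Result: 1962-05-02


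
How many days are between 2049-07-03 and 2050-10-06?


From 2049-07-03 to 2050-10-06
2049-07-03: days before July = 31 + 28 + 31 + 30 + 31 + 30 = 181 (2049 is not a leap year); day of year = 181 + 3 = 184
2050-10-06: days before October = 31 + 28 + 31 + 30 + 31 + 30 + 31 + 31 + 30 = 273 (2050 is not a leap year); day of year = 273 + 6 = 279
Rest of 2049: 365 - 184 = 181
Total = 181 + 279 = 460

460 days


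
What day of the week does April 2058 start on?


Target: April 1, 2058
Anchor: Jan 1, 2058. With p = 2058 - 1 = 2057: (p + p//4 - p//100 + p//400) mod 7 = (2057 + 514 - 20 + 5) mod 7 = 2556 mod 7 = 1 -> Tuesday (Mon=0 ... Sun=6)
Days before April (Jan-Mar): 90 days
Weekday index = (1 + 90) mod 7 = 0

Monday


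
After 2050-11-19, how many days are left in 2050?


Day of year: 323 of 365
Remaining = 365 - 323

42 days


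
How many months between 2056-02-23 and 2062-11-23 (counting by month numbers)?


From February 2056 to November 2062
6 years * 12 = 72 months, plus 9 months = 81

81 months


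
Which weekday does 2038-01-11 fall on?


Date: January 11, 2038
Anchor: Jan 1, 2038. With p = 2038 - 1 = 2037: (p + p//4 - p//100 + p//400) mod 7 = (2037 + 509 - 20 + 5) mod 7 = 2531 mod 7 = 4 -> Friday (Mon=0 ... Sun=6)
Days into year = 11 - 1 = 10
Weekday index = (4 + 10) mod 7 = 0

Day of the week: Monday


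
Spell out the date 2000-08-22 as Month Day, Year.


ISO 2000-08-22 parses as year=2000, month=08, day=22
Month 8 -> August

August 22, 2000


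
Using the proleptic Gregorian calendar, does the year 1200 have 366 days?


Gregorian leap year rule: divisible by 4, but not by 100, unless also by 400.
1200 is divisible by 400 -> leap year

Yes


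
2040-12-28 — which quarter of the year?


Month: December (month 12)
Q1: Jan-Mar, Q2: Apr-Jun, Q3: Jul-Sep, Q4: Oct-Dec

Q4


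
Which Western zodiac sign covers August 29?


Date: August 29
Conventional tropical zodiac dates: Virgo from August 23 onward; Libra starts September 23
August 29 falls within the Virgo range

Virgo


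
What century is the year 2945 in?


Century = (year - 1) // 100 + 1
= (2945 - 1) // 100 + 1
= 2944 // 100 + 1
= 29 + 1

30th century


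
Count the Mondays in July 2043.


July 2043 has 31 days
Anchor: Jan 1, 2043. With p = 2043 - 1 = 2042: (p + p//4 - p//100 + p//400) mod 7 = (2042 + 510 - 20 + 5) mod 7 = 2537 mod 7 = 3 -> Thursday (Mon=0 ... Sun=6)
Days before July (Jan-Jun): 181; July 1 index = (3 + 181) mod 7 = 2 -> Wednesday
First Monday is July 6
Mondays: 6, 13, 20, 27

4 Mondays


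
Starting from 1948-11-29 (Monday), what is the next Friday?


Current: Monday
Target: Friday
Days ahead: 4

Next Friday: 1948-12-03


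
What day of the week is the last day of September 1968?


September 1968 has 30 days
Anchor: Jan 1, 1968. With p = 1968 - 1 = 1967: (p + p//4 - p//100 + p//400) mod 7 = (1967 + 491 - 19 + 4) mod 7 = 2443 mod 7 = 0 -> Monday (Mon=0 ... Sun=6)
Days before September (Jan-Aug): 244; September 1 index = (0 + 244) mod 7 = 6 -> Sunday
Last day offset: 30 - 1 = 29 days
Weekday index = (6 + 29) mod 7 = 0

Monday, September 30


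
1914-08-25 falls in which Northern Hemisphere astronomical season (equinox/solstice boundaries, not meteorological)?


Date: August 25
Astronomical Summer (approx.; exact equinox/solstice day varies by year): June 21 to September 21
August 25 falls within the Summer window

Summer


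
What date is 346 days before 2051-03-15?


Start: 2051-03-15, subtract 346 days
Back 15 days from March 15 reaches February 28, 2051 -> 331 left
February 2051 has 28 days -> back to January 31, 2051 -> 303 left
January 2051 has 31 days -> back to December 31, 2050 -> 272 left
December 2050 has 31 days -> back to November 30, 2050 -> 241 left
November 2050 has 30 days -> back to October 31, 2050 -> 211 left
October 2050 has 31 days -> back to September 30, 2050 -> 180 left
September 2050 has 30 days -> back to August 31, 2050 -> 150 left
August 2050 has 31 days -> back to July 31, 2050 -> 119 left
July 2050 has 31 days -> back to June 30, 2050 -> 88 left
June 2050 has 30 days -> back to May 31, 2050 -> 58 left
May 2050 has 31 days -> back to April 30, 2050 -> 27 left
April 2050: 30 - 27 = 3 -> lands on April 3

Result: 2050-04-03


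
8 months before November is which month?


November is month 11
11 - 8 = 3

March


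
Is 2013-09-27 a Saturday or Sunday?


Anchor: Jan 1, 2013. With p = 2013 - 1 = 2012: (p + p//4 - p//100 + p//400) mod 7 = (2012 + 503 - 20 + 5) mod 7 = 2500 mod 7 = 1 -> Tuesday (Mon=0 ... Sun=6)
Day of year: 270; offset = 269
Weekday index = (1 + 269) mod 7 = 4 -> Friday
Weekend days: Saturday, Sunday

No


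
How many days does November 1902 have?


November 1902

30 days


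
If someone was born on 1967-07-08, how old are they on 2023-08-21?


Birth: 1967-07-08
Reference: 2023-08-21
Year difference: 2023 - 1967 = 56

56 years old


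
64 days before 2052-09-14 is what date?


Start: 2052-09-14, subtract 64 days
Back 14 days from September 14 reaches August 31, 2052 -> 50 left
August 2052 has 31 days -> back to July 31, 2052 -> 19 left
July 2052: 31 - 19 = 12 -> lands on July 12

Result: 2052-07-12


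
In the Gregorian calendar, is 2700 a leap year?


Gregorian leap year rule: divisible by 4, but not by 100, unless also by 400.
2700 is divisible by 100 but not 400 -> not a leap year

No


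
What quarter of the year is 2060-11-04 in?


Month: November (month 11)
Q1: Jan-Mar, Q2: Apr-Jun, Q3: Jul-Sep, Q4: Oct-Dec

Q4


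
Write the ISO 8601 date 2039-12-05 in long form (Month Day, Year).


ISO 2039-12-05 parses as year=2039, month=12, day=05
Month 12 -> December

December 5, 2039


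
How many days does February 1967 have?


February 1967 (leap year: no)

28 days


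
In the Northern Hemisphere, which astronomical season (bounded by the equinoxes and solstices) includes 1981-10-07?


Date: October 7
Astronomical Autumn (approx.; exact equinox/solstice day varies by year): September 22 to December 20
October 7 falls within the Autumn window

Autumn


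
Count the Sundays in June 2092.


June 2092 has 30 days
Anchor: Jan 1, 2092. With p = 2092 - 1 = 2091: (p + p//4 - p//100 + p//400) mod 7 = (2091 + 522 - 20 + 5) mod 7 = 2598 mod 7 = 1 -> Tuesday (Mon=0 ... Sun=6)
Days before June (Jan-May): 152; June 1 index = (1 + 152) mod 7 = 6 -> Sunday
First Sunday is June 1
Sundays: 1, 8, 15, 22, 29

5 Sundays


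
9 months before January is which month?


January is month 1
1 - 9 = -8; wrap: -8 + 12 = 4

April


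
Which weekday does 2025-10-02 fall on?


Date: October 2, 2025
Anchor: Jan 1, 2025. With p = 2025 - 1 = 2024: (p + p//4 - p//100 + p//400) mod 7 = (2024 + 506 - 20 + 5) mod 7 = 2515 mod 7 = 2 -> Wednesday (Mon=0 ... Sun=6)
Days before October (Jan-Sep): 273; offset = 273 + 2 - 1 = 274
Weekday index = (2 + 274) mod 7 = 3

Day of the week: Thursday


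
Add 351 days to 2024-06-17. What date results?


Start: 2024-06-17, add 351 days
June 2024 has 30 days: 30 - 17 = 13 days to June 30 -> 338 left
July 2024 has 31 days -> 307 left
August 2024 has 31 days -> 276 left
September 2024 has 30 days -> 246 left
October 2024 has 31 days -> 215 left
November 2024 has 30 days -> 185 left
December 2024 has 31 days -> 154 left
January 2025 has 31 days -> 123 left
February 2025 has 28 days -> 95 left
March 2025 has 31 days -> 64 left
April 2025 has 30 days -> 34 left
May 2025 has 31 days -> 3 left
June 2025: 3 <= 30 -> lands on June 3

Result: 2025-06-03


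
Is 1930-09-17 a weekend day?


Anchor: Jan 1, 1930. With p = 1930 - 1 = 1929: (p + p//4 - p//100 + p//400) mod 7 = (1929 + 482 - 19 + 4) mod 7 = 2396 mod 7 = 2 -> Wednesday (Mon=0 ... Sun=6)
Day of year: 260; offset = 259
Weekday index = (2 + 259) mod 7 = 2 -> Wednesday
Weekend days: Saturday, Sunday

No


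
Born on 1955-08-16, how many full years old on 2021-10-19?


Birth: 1955-08-16
Reference: 2021-10-19
Year difference: 2021 - 1955 = 66

66 years old


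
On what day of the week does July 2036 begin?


Target: July 1, 2036
Anchor: Jan 1, 2036. With p = 2036 - 1 = 2035: (p + p//4 - p//100 + p//400) mod 7 = (2035 + 508 - 20 + 5) mod 7 = 2528 mod 7 = 1 -> Tuesday (Mon=0 ... Sun=6)
Days before July (Jan-Jun): 182 days
Weekday index = (1 + 182) mod 7 = 1

Tuesday


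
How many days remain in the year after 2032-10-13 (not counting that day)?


Day of year: 287 of 366
Remaining = 366 - 287

79 days


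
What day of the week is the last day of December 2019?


December 2019 has 31 days
Anchor: Jan 1, 2019. With p = 2019 - 1 = 2018: (p + p//4 - p//100 + p//400) mod 7 = (2018 + 504 - 20 + 5) mod 7 = 2507 mod 7 = 1 -> Tuesday (Mon=0 ... Sun=6)
Days before December (Jan-Nov): 334; December 1 index = (1 + 334) mod 7 = 6 -> Sunday
Last day offset: 31 - 1 = 30 days
Weekday index = (6 + 30) mod 7 = 1

Tuesday, December 31


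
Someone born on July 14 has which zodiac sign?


Date: July 14
Conventional tropical zodiac dates: Cancer from June 21 onward; Leo starts July 23
July 14 falls within the Cancer range

Cancer


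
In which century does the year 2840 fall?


Century = (year - 1) // 100 + 1
= (2840 - 1) // 100 + 1
= 2839 // 100 + 1
= 28 + 1

29th century


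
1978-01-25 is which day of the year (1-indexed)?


Date: January 25, 1978
No months before January
Plus 25 days in January

Day of year: 25


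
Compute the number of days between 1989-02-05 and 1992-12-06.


From 1989-02-05 to 1992-12-06
1989-02-05: days before February = 31; day of year = 31 + 5 = 36
1992-12-06: days before December = 31 + 29 + 31 + 30 + 31 + 30 + 31 + 31 + 30 + 31 + 30 = 335 (1992 is a leap year); day of year = 335 + 6 = 341
Rest of 1989: 365 - 36 = 329
Full years 1990 (365), 1991 (365): 730
Total = 329 + 730 + 341 = 1400

1400 days
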